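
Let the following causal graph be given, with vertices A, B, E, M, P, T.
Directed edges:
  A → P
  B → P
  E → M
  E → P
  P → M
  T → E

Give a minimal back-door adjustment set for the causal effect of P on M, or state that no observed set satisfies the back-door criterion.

desc(P)\{P}={M}; candidates ⊆ {A,B,E,T}.
size 0: {}; under {} P still reaches {A,B,E,M,T} ∋ M.
{E}: P⊥M given {E} in G with P→· removed — back-door holds.

P→M: minimal back-door set {E}.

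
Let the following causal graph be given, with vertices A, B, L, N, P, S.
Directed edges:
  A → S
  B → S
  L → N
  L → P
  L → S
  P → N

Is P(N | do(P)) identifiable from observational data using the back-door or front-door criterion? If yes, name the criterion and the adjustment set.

P(N|do(P)): backdoor, adjust for {L}.

desc(P)\{P}={N}; candidates ⊆ {A,B,L,S}.
size 0: {}; under {} P still reaches {L,N,S} ∋ N.
{L}: P⊥N given {L} in G with P→· removed — back-door holds.
P(N|do(P)) = Σ_{L} P(N|P,L)·P(L).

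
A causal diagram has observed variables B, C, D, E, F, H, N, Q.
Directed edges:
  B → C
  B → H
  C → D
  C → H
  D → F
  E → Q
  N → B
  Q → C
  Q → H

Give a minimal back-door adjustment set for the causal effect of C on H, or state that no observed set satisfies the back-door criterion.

C→H: minimal back-door set {B, Q}.

desc(C)\{C}={D,F,H}; candidates ⊆ {B,E,N,Q}.
size 0: {}; under {} C still reaches {B,E,H,N,Q} ∋ H.
size 1: {B}, {E}, {N} …(+1); under {B} C still reaches {E,H,Q} ∋ H.
{B,Q}: C⊥H given {B,Q} in G with C→· removed — back-door holds.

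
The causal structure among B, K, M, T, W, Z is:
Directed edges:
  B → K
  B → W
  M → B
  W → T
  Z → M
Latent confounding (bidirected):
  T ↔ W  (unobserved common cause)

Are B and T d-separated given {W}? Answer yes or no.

Bayes-Ball from B | {W} reaches {K,M,T,Z}.
T ∈ reach(B|{W}) ⇒ B ⊥̸ T | {W}.

No — B and T are d-connected given {W}.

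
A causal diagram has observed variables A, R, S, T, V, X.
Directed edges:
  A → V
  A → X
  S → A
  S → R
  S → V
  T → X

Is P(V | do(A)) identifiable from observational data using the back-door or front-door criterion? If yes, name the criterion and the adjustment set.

P(V|do(A)): backdoor, adjust for {S}.

desc(A)\{A}={V,X}; candidates ⊆ {R,S,T}.
size 0: {}; under {} A still reaches {R,S,V} ∋ V.
{S}: A⊥V given {S} in G with A→· removed — back-door holds.
P(V|do(A)) = Σ_{S} P(V|A,S)·P(S).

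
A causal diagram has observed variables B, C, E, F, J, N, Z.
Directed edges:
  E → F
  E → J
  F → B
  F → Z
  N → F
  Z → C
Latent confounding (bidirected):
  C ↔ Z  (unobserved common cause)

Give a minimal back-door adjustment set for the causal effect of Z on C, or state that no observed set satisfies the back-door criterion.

Z→C: no observed back-door set.

desc(Z)\{Z}={C}; candidates ⊆ {B,E,F,J,N}.
Z↔C: latent back-door arc(s) into Z.
size 0: {}; under {} Z still reaches {B,C,E,F,J,N} ∋ C.
size 1: {B}, {E}, {F} …(+2); under {B} Z still reaches {C,E,F,J,N} ∋ C.
size 2: {B,E}, {B,F}, {B,J} …(+7); under {B,E} Z still reaches {C,F,N} ∋ C.
Z↔C cannot be blocked by any observed set — no back-door set.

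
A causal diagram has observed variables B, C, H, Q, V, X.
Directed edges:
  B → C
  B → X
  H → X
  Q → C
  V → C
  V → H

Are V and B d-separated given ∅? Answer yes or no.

Yes — V ⊥ B | ∅.

Bayes-Ball from V | ∅ reaches {C,H,X}.
B ∉ reach(V|∅) ⇒ V ⊥ B | ∅.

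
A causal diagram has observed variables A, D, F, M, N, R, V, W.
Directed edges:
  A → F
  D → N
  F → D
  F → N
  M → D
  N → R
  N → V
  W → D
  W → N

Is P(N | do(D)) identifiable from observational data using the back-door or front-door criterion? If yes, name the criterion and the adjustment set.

P(N|do(D)): backdoor, adjust for {F, W}.

desc(D)\{D}={N,R,V}; candidates ⊆ {A,F,M,W}.
size 0: {}; under {} D still reaches {A,F,M,N,R,V,W} ∋ N.
size 1: {A}, {F}, {M} …(+1); under {A} D still reaches {F,M,N,R,V,W} ∋ N.
{F,W}: D⊥N given {F,W} in G with D→· removed — back-door holds.
P(N|do(D)) = Σ_{F,W} P(N|D,F,W)·P(F,W).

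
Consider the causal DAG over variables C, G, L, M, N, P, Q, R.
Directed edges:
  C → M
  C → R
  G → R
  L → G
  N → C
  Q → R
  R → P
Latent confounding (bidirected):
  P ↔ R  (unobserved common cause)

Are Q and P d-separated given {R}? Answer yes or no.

Bayes-Ball from Q | {R} reaches {C,G,L,M,N,P}.
P ∈ reach(Q|{R}) ⇒ Q ⊥̸ P | {R}.

No — Q and P are d-connected given {R}.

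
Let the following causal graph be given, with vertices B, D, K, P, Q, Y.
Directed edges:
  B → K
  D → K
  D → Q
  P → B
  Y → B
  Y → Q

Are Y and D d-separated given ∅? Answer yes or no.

Yes — Y ⊥ D | ∅.

Bayes-Ball from Y | ∅ reaches {B,K,Q}.
D ∉ reach(Y|∅) ⇒ Y ⊥ D | ∅.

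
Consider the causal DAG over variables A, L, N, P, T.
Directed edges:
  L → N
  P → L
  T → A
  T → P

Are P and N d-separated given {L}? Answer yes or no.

Yes — P ⊥ N | {L}.

Bayes-Ball from P | {L} reaches {A,T}.
N ∉ reach(P|{L}) ⇒ P ⊥ N | {L}.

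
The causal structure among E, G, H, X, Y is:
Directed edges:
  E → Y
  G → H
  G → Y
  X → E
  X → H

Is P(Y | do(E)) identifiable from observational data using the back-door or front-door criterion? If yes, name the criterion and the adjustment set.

desc(E)\{E}={Y}; candidates ⊆ {G,H,X}.
∅: E⊥Y given ∅ in G with E→· removed — back-door holds.
P(Y|do(E)) = P(Y|E) — no adjustment needed.

P(Y|do(E)): backdoor, adjust for ∅.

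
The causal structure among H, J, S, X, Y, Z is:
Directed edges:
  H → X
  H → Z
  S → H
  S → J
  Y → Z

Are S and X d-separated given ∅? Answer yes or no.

No — S and X are d-connected given ∅.

Bayes-Ball from S | ∅ reaches {H,J,X,Z}.
X ∈ reach(S|∅) ⇒ S ⊥̸ X | ∅.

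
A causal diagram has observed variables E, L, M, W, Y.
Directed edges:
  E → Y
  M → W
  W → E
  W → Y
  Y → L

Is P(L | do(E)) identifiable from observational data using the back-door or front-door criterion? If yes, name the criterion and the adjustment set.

desc(E)\{E}={L,Y}; candidates ⊆ {M,W}.
size 0: {}; under {} E still reaches {L,M,W,Y} ∋ L.
{W}: E⊥L given {W} in G with E→· removed — back-door holds.
P(L|do(E)) = Σ_{W} P(L|E,W)·P(W).

P(L|do(E)): backdoor, adjust for {W}.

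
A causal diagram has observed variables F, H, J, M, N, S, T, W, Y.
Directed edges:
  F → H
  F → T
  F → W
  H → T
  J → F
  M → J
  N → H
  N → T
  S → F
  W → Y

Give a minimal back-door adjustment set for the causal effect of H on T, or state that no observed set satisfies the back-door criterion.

desc(H)\{H}={T}; candidates ⊆ {F,J,M,N,S,W,Y}.
size 0: {}; under {} H still reaches {F,J,M,N,S,T,W,Y} ∋ T.
size 1: {F}, {J}, {M} …(+4); under {F} H still reaches {N,T} ∋ T.
{F,N}: H⊥T given {F,N} in G with H→· removed — back-door holds.

H→T: minimal back-door set {F, N}.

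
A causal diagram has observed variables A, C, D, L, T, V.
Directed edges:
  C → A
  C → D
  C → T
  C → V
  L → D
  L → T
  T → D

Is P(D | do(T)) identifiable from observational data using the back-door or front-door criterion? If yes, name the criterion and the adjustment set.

desc(T)\{T}={D}; candidates ⊆ {A,C,L,V}.
size 0: {}; under {} T still reaches {A,C,D,L,V} ∋ D.
size 1: {A}, {C}, {L} …(+1); under {A} T still reaches {C,D,L,V} ∋ D.
{C,L}: T⊥D given {C,L} in G with T→· removed — back-door holds.
P(D|do(T)) = Σ_{C,L} P(D|T,C,L)·P(C,L).

P(D|do(T)): backdoor, adjust for {C, L}.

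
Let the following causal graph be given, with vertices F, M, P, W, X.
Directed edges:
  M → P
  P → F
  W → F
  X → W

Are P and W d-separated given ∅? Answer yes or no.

Bayes-Ball from P | ∅ reaches {F,M}.
W ∉ reach(P|∅) ⇒ P ⊥ W | ∅.

Yes — P ⊥ W | ∅.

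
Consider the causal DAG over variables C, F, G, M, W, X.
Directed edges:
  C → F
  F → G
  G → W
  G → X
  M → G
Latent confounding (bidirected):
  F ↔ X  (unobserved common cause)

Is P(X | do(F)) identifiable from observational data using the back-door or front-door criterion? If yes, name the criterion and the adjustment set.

desc(F)\{F}={G,W,X}; candidates ⊆ {C,M}.
F↔X: latent back-door arc(s) into F.
size 0: {}; under {} F still reaches {C,X} ∋ X.
size 1: {C}, {M}; under {C} F still reaches {X} ∋ X.
size 2: {C,M}; under {C,M} F still reaches {X} ∋ X.
F↔X cannot be blocked by any observed set — no back-door set.
{G}: (i) intercepts every directed F→X path; (ii) no back-door F→{G}; (iii) {F} blocks every back-door {G}→X. Front-door holds.
P(X|do(F)) = Σ_{G} P(G|F) Σ_{F'} P(X|G,F')P(F').

P(X|do(F)): frontdoor, adjust for {G}.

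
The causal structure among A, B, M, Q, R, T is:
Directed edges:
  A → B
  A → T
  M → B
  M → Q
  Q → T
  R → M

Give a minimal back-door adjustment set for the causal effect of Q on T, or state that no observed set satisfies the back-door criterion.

desc(Q)\{Q}={T}; candidates ⊆ {A,B,M,R}.
∅: Q⊥T given ∅ in G with Q→· removed — back-door holds.

Q→T: minimal back-door set ∅.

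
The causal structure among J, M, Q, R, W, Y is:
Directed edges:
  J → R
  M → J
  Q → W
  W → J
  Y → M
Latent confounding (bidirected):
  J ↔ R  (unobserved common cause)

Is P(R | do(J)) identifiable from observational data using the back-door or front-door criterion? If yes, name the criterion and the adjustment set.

P(R|do(J)): not identifiable (no BD/FD set).

desc(J)\{J}={R}; candidates ⊆ {M,Q,W,Y}.
J↔R: latent back-door arc(s) into J.
size 0: {}; under {} J still reaches {M,Q,R,W,Y} ∋ R.
size 1: {M}, {Q}, {W} …(+1); under {M} J still reaches {Q,R,W} ∋ R.
size 2: {M,Q}, {M,W}, {M,Y} …(+3); under {M,Q} J still reaches {R,W} ∋ R.
J↔R cannot be blocked by any observed set — no back-door set.
No mediator lies on a directed J→…→R path.
Neither criterion identifies P(R|do(J)) in this graph.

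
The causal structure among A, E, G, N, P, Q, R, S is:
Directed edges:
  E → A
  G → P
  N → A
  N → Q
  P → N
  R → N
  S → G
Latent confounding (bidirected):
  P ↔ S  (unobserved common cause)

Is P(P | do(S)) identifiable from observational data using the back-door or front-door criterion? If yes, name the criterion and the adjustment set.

desc(S)\{S}={A,G,N,P,Q}; candidates ⊆ {E,R}.
S↔P: latent back-door arc(s) into S.
size 0: {}; under {} S still reaches {A,N,P,Q} ∋ P.
size 1: {E}, {R}; under {E} S still reaches {A,N,P,Q} ∋ P.
size 2: {E,R}; under {E,R} S still reaches {A,N,P,Q} ∋ P.
S↔P cannot be blocked by any observed set — no back-door set.
{G}: (i) intercepts every directed S→P path; (ii) no back-door S→{G}; (iii) {S} blocks every back-door {G}→P. Front-door holds.
P(P|do(S)) = Σ_{G} P(G|S) Σ_{S'} P(P|G,S')P(S').

P(P|do(S)): frontdoor, adjust for {G}.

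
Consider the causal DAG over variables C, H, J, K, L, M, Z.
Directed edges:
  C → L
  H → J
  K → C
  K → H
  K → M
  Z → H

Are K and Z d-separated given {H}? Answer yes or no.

Bayes-Ball from K | {H} reaches {C,L,M,Z}.
Z ∈ reach(K|{H}) ⇒ K ⊥̸ Z | {H}.

No — K and Z are d-connected given {H}.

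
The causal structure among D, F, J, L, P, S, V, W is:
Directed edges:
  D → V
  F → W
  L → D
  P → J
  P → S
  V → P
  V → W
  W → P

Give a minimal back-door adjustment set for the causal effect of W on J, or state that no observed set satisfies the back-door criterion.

W→J: minimal back-door set {V}.

desc(W)\{W}={J,P,S}; candidates ⊆ {D,F,L,V}.
size 0: {}; under {} W still reaches {D,F,J,L,P,S,V} ∋ J.
{V}: W⊥J given {V} in G with W→· removed — back-door holds.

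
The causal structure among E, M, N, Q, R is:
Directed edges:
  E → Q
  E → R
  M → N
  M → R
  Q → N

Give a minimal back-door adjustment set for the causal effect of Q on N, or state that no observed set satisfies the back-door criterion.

Q→N: minimal back-door set ∅.

desc(Q)\{Q}={N}; candidates ⊆ {E,M,R}.
∅: Q⊥N given ∅ in G with Q→· removed — back-door holds.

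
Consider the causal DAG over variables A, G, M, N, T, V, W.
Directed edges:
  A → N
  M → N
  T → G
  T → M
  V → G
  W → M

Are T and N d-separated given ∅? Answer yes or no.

Bayes-Ball from T | ∅ reaches {G,M,N}.
N ∈ reach(T|∅) ⇒ T ⊥̸ N | ∅.

No — T and N are d-connected given ∅.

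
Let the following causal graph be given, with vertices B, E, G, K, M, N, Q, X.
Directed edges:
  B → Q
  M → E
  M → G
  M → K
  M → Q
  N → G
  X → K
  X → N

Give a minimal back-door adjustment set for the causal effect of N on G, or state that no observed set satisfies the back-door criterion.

desc(N)\{N}={G}; candidates ⊆ {B,E,K,M,Q,X}.
∅: N⊥G given ∅ in G with N→· removed — back-door holds.

N→G: minimal back-door set ∅.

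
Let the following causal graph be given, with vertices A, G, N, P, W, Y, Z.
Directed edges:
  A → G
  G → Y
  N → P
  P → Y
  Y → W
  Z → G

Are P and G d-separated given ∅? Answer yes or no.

Bayes-Ball from P | ∅ reaches {N,W,Y}.
G ∉ reach(P|∅) ⇒ P ⊥ G | ∅.

Yes — P ⊥ G | ∅.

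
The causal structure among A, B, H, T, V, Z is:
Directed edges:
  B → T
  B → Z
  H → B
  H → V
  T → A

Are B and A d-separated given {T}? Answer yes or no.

Bayes-Ball from B | {T} reaches {H,V,Z}.
A ∉ reach(B|{T}) ⇒ B ⊥ A | {T}.

Yes — B ⊥ A | {T}.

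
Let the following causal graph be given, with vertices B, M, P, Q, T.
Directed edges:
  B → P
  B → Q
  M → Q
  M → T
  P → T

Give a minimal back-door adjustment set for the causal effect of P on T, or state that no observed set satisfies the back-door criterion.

P→T: minimal back-door set ∅.

desc(P)\{P}={T}; candidates ⊆ {B,M,Q}.
∅: P⊥T given ∅ in G with P→· removed — back-door holds.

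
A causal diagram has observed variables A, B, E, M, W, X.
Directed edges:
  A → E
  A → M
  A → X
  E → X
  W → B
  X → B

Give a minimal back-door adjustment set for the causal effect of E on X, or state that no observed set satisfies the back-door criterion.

E→X: minimal back-door set {A}.

desc(E)\{E}={B,X}; candidates ⊆ {A,M,W}.
size 0: {}; under {} E still reaches {A,B,M,X} ∋ X.
{A}: E⊥X given {A} in G with E→· removed — back-door holds.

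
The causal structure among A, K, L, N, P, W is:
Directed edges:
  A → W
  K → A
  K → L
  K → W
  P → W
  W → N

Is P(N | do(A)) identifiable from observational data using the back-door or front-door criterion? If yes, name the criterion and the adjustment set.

P(N|do(A)): backdoor, adjust for {K}.

desc(A)\{A}={N,W}; candidates ⊆ {K,L,P}.
size 0: {}; under {} A still reaches {K,L,N,W} ∋ N.
{K}: A⊥N given {K} in G with A→· removed — back-door holds.
P(N|do(A)) = Σ_{K} P(N|A,K)·P(K).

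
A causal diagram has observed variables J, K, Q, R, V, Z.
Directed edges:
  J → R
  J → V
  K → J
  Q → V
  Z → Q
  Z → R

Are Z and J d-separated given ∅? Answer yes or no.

Yes — Z ⊥ J | ∅.

Bayes-Ball from Z | ∅ reaches {Q,R,V}.
J ∉ reach(Z|∅) ⇒ Z ⊥ J | ∅.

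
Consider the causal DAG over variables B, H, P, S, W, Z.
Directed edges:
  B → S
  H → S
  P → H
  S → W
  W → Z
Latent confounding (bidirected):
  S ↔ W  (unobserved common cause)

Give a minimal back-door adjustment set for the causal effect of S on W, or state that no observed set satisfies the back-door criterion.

S→W: no observed back-door set.

desc(S)\{S}={W,Z}; candidates ⊆ {B,H,P}.
S↔W: latent back-door arc(s) into S.
size 0: {}; under {} S still reaches {B,H,P,W,Z} ∋ W.
size 1: {B}, {H}, {P}; under {B} S still reaches {H,P,W,Z} ∋ W.
size 2: {B,H}, {B,P}, {H,P}; under {B,H} S still reaches {W,Z} ∋ W.
S↔W cannot be blocked by any observed set — no back-door set.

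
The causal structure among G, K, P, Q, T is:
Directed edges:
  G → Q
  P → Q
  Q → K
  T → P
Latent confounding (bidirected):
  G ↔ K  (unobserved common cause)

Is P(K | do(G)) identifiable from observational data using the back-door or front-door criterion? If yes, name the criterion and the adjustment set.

desc(G)\{G}={K,Q}; candidates ⊆ {P,T}.
G↔K: latent back-door arc(s) into G.
size 0: {}; under {} G still reaches {K} ∋ K.
size 1: {P}, {T}; under {P} G still reaches {K} ∋ K.
size 2: {P,T}; under {P,T} G still reaches {K} ∋ K.
G↔K cannot be blocked by any observed set — no back-door set.
{Q}: (i) intercepts every directed G→K path; (ii) no back-door G→{Q}; (iii) {G} blocks every back-door {Q}→K. Front-door holds.
P(K|do(G)) = Σ_{Q} P(Q|G) Σ_{G'} P(K|Q,G')P(G').

P(K|do(G)): frontdoor, adjust for {Q}.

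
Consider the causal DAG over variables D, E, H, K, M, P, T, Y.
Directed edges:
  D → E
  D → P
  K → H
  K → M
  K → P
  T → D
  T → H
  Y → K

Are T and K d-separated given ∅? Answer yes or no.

Bayes-Ball from T | ∅ reaches {D,E,H,P}.
K ∉ reach(T|∅) ⇒ T ⊥ K | ∅.

Yes — T ⊥ K | ∅.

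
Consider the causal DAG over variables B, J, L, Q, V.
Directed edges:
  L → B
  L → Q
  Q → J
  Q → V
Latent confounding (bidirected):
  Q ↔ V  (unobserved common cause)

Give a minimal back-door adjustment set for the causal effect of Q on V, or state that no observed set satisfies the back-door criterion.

desc(Q)\{Q}={J,V}; candidates ⊆ {B,L}.
Q↔V: latent back-door arc(s) into Q.
size 0: {}; under {} Q still reaches {B,L,V} ∋ V.
size 1: {B}, {L}; under {B} Q still reaches {L,V} ∋ V.
size 2: {B,L}; under {B,L} Q still reaches {V} ∋ V.
Q↔V cannot be blocked by any observed set — no back-door set.

Q→V: no observed back-door set.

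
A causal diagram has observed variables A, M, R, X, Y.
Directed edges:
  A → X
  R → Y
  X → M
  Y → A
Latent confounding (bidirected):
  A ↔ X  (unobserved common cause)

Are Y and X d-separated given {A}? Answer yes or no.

Bayes-Ball from Y | {A} reaches {M,R,X}.
X ∈ reach(Y|{A}) ⇒ Y ⊥̸ X | {A}.

No — Y and X are d-connected given {A}.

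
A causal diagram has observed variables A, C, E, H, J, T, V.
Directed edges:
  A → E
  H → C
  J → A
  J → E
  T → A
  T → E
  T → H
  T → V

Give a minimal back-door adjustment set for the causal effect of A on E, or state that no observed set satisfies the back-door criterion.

desc(A)\{A}={E}; candidates ⊆ {C,H,J,T,V}.
size 0: {}; under {} A still reaches {C,E,H,J,T,V} ∋ E.
size 1: {C}, {H}, {J} …(+2); under {C} A still reaches {E,H,J,T,V} ∋ E.
{J,T}: A⊥E given {J,T} in G with A→· removed — back-door holds.

A→E: minimal back-door set {J, T}.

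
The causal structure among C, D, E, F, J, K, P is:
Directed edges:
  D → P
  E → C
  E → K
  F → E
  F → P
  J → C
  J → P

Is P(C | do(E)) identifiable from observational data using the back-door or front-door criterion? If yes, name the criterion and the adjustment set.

desc(E)\{E}={C,K}; candidates ⊆ {D,F,J,P}.
∅: E⊥C given ∅ in G with E→· removed — back-door holds.
P(C|do(E)) = P(C|E) — no adjustment needed.

P(C|do(E)): backdoor, adjust for ∅.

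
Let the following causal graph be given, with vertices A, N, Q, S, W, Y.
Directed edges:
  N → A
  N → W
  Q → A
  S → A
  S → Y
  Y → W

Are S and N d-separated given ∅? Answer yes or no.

Yes — S ⊥ N | ∅.

Bayes-Ball from S | ∅ reaches {A,W,Y}.
N ∉ reach(S|∅) ⇒ S ⊥ N | ∅.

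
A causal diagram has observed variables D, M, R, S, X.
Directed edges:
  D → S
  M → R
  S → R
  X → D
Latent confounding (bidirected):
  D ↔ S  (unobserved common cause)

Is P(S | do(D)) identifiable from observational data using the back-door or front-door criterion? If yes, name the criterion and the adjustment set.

desc(D)\{D}={R,S}; candidates ⊆ {M,X}.
D↔S: latent back-door arc(s) into D.
size 0: {}; under {} D still reaches {R,S,X} ∋ S.
size 1: {M}, {X}; under {M} D still reaches {R,S,X} ∋ S.
size 2: {M,X}; under {M,X} D still reaches {R,S} ∋ S.
D↔S cannot be blocked by any observed set — no back-door set.
No mediator lies on a directed D→…→S path.
Neither criterion identifies P(S|do(D)) in this graph.

P(S|do(D)): not identifiable (no BD/FD set).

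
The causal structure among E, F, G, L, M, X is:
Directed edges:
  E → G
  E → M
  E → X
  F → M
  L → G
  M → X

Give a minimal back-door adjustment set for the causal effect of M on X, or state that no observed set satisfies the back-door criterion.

desc(M)\{M}={X}; candidates ⊆ {E,F,G,L}.
size 0: {}; under {} M still reaches {E,F,G,X} ∋ X.
{E}: M⊥X given {E} in G with M→· removed — back-door holds.

M→X: minimal back-door set {E}.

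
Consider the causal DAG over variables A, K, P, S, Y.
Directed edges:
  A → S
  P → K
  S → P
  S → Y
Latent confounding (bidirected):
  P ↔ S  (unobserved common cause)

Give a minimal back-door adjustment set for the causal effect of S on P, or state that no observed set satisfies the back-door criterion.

S→P: no observed back-door set.

desc(S)\{S}={K,P,Y}; candidates ⊆ {A}.
S↔P: latent back-door arc(s) into S.
size 0: {}; under {} S still reaches {A,K,P} ∋ P.
size 1: {A}; under {A} S still reaches {K,P} ∋ P.
S↔P cannot be blocked by any observed set — no back-door set.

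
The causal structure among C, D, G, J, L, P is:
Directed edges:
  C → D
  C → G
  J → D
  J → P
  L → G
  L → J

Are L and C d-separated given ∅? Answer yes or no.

Yes — L ⊥ C | ∅.

Bayes-Ball from L | ∅ reaches {D,G,J,P}.
C ∉ reach(L|∅) ⇒ L ⊥ C | ∅.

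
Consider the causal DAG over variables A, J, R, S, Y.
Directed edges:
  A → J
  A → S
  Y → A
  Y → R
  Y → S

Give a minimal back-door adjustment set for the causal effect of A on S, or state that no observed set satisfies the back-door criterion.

desc(A)\{A}={J,S}; candidates ⊆ {R,Y}.
size 0: {}; under {} A still reaches {R,S,Y} ∋ S.
{Y}: A⊥S given {Y} in G with A→· removed — back-door holds.

A→S: minimal back-door set {Y}.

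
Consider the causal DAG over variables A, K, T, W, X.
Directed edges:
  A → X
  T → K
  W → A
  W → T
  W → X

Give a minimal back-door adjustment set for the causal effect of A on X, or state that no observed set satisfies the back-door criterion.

desc(A)\{A}={X}; candidates ⊆ {K,T,W}.
size 0: {}; under {} A still reaches {K,T,W,X} ∋ X.
{W}: A⊥X given {W} in G with A→· removed — back-door holds.

A→X: minimal back-door set {W}.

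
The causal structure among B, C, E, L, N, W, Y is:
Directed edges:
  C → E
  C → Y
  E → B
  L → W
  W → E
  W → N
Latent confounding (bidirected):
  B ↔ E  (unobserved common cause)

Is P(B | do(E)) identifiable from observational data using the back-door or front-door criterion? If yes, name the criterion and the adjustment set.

desc(E)\{E}={B}; candidates ⊆ {C,L,N,W,Y}.
E↔B: latent back-door arc(s) into E.
size 0: {}; under {} E still reaches {B,C,L,N,W,Y} ∋ B.
size 1: {C}, {L}, {N} …(+2); under {C} E still reaches {B,L,N,W} ∋ B.
size 2: {C,L}, {C,N}, {C,W} …(+7); under {C,L} E still reaches {B,N,W} ∋ B.
E↔B cannot be blocked by any observed set — no back-door set.
No mediator lies on a directed E→…→B path.
Neither criterion identifies P(B|do(E)) in this graph.

P(B|do(E)): not identifiable (no BD/FD set).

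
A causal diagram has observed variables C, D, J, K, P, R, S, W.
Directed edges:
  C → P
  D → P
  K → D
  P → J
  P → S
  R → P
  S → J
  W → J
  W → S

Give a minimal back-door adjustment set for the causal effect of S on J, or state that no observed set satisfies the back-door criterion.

desc(S)\{S}={J}; candidates ⊆ {C,D,K,P,R,W}.
size 0: {}; under {} S still reaches {C,D,J,K,P,R,W} ∋ J.
size 1: {C}, {D}, {K} …(+3); under {C} S still reaches {D,J,K,P,R,W} ∋ J.
{P,W}: S⊥J given {P,W} in G with S→· removed — back-door holds.

S→J: minimal back-door set {P, W}.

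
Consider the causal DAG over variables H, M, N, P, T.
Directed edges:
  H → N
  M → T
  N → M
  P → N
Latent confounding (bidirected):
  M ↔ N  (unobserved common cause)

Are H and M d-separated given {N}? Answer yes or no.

Bayes-Ball from H | {N} reaches {M,P,T}.
M ∈ reach(H|{N}) ⇒ H ⊥̸ M | {N}.

No — H and M are d-connected given {N}.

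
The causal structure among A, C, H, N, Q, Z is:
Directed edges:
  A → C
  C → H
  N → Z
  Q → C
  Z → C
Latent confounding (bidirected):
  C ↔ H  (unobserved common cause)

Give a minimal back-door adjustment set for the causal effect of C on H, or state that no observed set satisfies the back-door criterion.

C→H: no observed back-door set.

desc(C)\{C}={H}; candidates ⊆ {A,N,Q,Z}.
C↔H: latent back-door arc(s) into C.
size 0: {}; under {} C still reaches {A,H,N,Q,Z} ∋ H.
size 1: {A}, {N}, {Q} …(+1); under {A} C still reaches {H,N,Q,Z} ∋ H.
size 2: {A,N}, {A,Q}, {A,Z} …(+3); under {A,N} C still reaches {H,Q,Z} ∋ H.
C↔H cannot be blocked by any observed set — no back-door set.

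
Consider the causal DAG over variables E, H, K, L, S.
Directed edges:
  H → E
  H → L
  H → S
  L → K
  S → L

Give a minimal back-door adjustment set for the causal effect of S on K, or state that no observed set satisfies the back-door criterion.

desc(S)\{S}={K,L}; candidates ⊆ {E,H}.
size 0: {}; under {} S still reaches {E,H,K,L} ∋ K.
{H}: S⊥K given {H} in G with S→· removed — back-door holds.

S→K: minimal back-door set {H}.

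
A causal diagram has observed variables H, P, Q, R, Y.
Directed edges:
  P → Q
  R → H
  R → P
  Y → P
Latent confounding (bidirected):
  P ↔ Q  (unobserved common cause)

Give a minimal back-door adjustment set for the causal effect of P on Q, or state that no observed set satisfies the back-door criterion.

desc(P)\{P}={Q}; candidates ⊆ {H,R,Y}.
P↔Q: latent back-door arc(s) into P.
size 0: {}; under {} P still reaches {H,Q,R,Y} ∋ Q.
size 1: {H}, {R}, {Y}; under {H} P still reaches {Q,R,Y} ∋ Q.
size 2: {H,R}, {H,Y}, {R,Y}; under {H,R} P still reaches {Q,Y} ∋ Q.
P↔Q cannot be blocked by any observed set — no back-door set.

P→Q: no observed back-door set.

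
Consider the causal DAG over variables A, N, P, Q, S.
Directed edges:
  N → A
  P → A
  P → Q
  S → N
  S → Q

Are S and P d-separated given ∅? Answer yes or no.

Yes — S ⊥ P | ∅.

Bayes-Ball from S | ∅ reaches {A,N,Q}.
P ∉ reach(S|∅) ⇒ S ⊥ P | ∅.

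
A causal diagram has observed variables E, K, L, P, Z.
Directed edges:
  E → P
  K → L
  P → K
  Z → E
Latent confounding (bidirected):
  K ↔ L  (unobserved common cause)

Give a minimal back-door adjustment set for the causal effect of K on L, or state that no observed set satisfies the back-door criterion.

K→L: no observed back-door set.

desc(K)\{K}={L}; candidates ⊆ {E,P,Z}.
K↔L: latent back-door arc(s) into K.
size 0: {}; under {} K still reaches {E,L,P,Z} ∋ L.
size 1: {E}, {P}, {Z}; under {E} K still reaches {L,P} ∋ L.
size 2: {E,P}, {E,Z}, {P,Z}; under {E,P} K still reaches {L} ∋ L.
K↔L cannot be blocked by any observed set — no back-door set.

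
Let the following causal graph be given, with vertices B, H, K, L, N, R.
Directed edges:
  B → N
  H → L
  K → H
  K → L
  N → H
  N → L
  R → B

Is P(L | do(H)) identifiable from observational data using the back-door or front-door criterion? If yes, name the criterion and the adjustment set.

desc(H)\{H}={L}; candidates ⊆ {B,K,N,R}.
size 0: {}; under {} H still reaches {B,K,L,N,R} ∋ L.
size 1: {B}, {K}, {N} …(+1); under {B} H still reaches {K,L,N} ∋ L.
{K,N}: H⊥L given {K,N} in G with H→· removed — back-door holds.
P(L|do(H)) = Σ_{K,N} P(L|H,K,N)·P(K,N).

P(L|do(H)): backdoor, adjust for {K, N}.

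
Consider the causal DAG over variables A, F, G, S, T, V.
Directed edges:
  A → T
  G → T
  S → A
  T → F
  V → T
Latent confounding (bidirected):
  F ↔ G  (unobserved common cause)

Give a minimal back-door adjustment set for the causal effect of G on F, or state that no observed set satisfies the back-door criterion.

G→F: no observed back-door set.

desc(G)\{G}={F,T}; candidates ⊆ {A,S,V}.
G↔F: latent back-door arc(s) into G.
size 0: {}; under {} G still reaches {F} ∋ F.
size 1: {A}, {S}, {V}; under {A} G still reaches {F} ∋ F.
size 2: {A,S}, {A,V}, {S,V}; under {A,S} G still reaches {F} ∋ F.
G↔F cannot be blocked by any observed set — no back-door set.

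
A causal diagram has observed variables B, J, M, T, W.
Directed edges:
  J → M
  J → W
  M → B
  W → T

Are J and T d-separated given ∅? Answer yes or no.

Bayes-Ball from J | ∅ reaches {B,M,T,W}.
T ∈ reach(J|∅) ⇒ J ⊥̸ T | ∅.

No — J and T are d-connected given ∅.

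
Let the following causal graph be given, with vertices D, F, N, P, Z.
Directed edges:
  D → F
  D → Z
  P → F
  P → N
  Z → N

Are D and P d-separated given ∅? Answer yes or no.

Bayes-Ball from D | ∅ reaches {F,N,Z}.
P ∉ reach(D|∅) ⇒ D ⊥ P | ∅.

Yes — D ⊥ P | ∅.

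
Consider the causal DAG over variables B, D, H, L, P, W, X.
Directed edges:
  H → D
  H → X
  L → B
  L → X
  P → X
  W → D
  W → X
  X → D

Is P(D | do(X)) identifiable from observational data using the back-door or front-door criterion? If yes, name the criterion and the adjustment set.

desc(X)\{X}={D}; candidates ⊆ {B,H,L,P,W}.
size 0: {}; under {} X still reaches {B,D,H,L,P,W} ∋ D.
size 1: {B}, {H}, {L} …(+2); under {B} X still reaches {D,H,L,P,W} ∋ D.
{H,W}: X⊥D given {H,W} in G with X→· removed — back-door holds.
P(D|do(X)) = Σ_{H,W} P(D|X,H,W)·P(H,W).

P(D|do(X)): backdoor, adjust for {H, W}.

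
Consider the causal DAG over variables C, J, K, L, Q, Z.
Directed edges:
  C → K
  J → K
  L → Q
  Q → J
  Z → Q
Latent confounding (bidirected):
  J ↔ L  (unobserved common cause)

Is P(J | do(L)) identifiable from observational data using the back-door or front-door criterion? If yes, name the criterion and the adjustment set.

P(J|do(L)): frontdoor, adjust for {Q}.

desc(L)\{L}={J,K,Q}; candidates ⊆ {C,Z}.
L↔J: latent back-door arc(s) into L.
size 0: {}; under {} L still reaches {J,K} ∋ J.
size 1: {C}, {Z}; under {C} L still reaches {J,K} ∋ J.
size 2: {C,Z}; under {C,Z} L still reaches {J,K} ∋ J.
L↔J cannot be blocked by any observed set — no back-door set.
{Q}: (i) intercepts every directed L→J path; (ii) no back-door L→{Q}; (iii) {L} blocks every back-door {Q}→J. Front-door holds.
P(J|do(L)) = Σ_{Q} P(Q|L) Σ_{L'} P(J|Q,L')P(L').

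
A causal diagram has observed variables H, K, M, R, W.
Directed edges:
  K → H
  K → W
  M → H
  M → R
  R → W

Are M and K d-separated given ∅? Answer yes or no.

Yes — M ⊥ K | ∅.

Bayes-Ball from M | ∅ reaches {H,R,W}.
K ∉ reach(M|∅) ⇒ M ⊥ K | ∅.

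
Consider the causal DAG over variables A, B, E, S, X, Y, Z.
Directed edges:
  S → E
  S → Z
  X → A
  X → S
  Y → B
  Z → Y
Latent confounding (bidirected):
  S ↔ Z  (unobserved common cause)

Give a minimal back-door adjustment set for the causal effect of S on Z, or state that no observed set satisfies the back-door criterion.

desc(S)\{S}={B,E,Y,Z}; candidates ⊆ {A,X}.
S↔Z: latent back-door arc(s) into S.
size 0: {}; under {} S still reaches {A,B,X,Y,Z} ∋ Z.
size 1: {A}, {X}; under {A} S still reaches {B,X,Y,Z} ∋ Z.
size 2: {A,X}; under {A,X} S still reaches {B,Y,Z} ∋ Z.
S↔Z cannot be blocked by any observed set — no back-door set.

S→Z: no observed back-door set.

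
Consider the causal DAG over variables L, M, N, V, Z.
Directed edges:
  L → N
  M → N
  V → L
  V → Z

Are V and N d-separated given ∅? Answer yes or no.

Bayes-Ball from V | ∅ reaches {L,N,Z}.
N ∈ reach(V|∅) ⇒ V ⊥̸ N | ∅.

No — V and N are d-connected given ∅.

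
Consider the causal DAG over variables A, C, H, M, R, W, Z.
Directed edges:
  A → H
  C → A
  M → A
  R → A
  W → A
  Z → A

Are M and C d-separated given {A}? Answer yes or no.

Bayes-Ball from M | {A} reaches {C,R,W,Z}.
C ∈ reach(M|{A}) ⇒ M ⊥̸ C | {A}.

No — M and C are d-connected given {A}.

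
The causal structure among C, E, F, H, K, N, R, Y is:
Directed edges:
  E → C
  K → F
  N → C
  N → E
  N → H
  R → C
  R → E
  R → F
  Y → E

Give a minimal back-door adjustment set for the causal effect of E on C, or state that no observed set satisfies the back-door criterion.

desc(E)\{E}={C}; candidates ⊆ {F,H,K,N,R,Y}.
size 0: {}; under {} E still reaches {C,F,H,N,R,Y} ∋ C.
size 1: {F}, {H}, {K} …(+3); under {F} E still reaches {C,H,K,N,R,Y} ∋ C.
{N,R}: E⊥C given {N,R} in G with E→· removed — back-door holds.

E→C: minimal back-door set {N, R}.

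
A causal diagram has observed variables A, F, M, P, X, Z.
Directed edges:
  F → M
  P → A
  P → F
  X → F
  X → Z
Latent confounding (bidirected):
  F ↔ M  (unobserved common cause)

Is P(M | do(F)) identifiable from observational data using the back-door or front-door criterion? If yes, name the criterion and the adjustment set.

desc(F)\{F}={M}; candidates ⊆ {A,P,X,Z}.
F↔M: latent back-door arc(s) into F.
size 0: {}; under {} F still reaches {A,M,P,X,Z} ∋ M.
size 1: {A}, {P}, {X} …(+1); under {A} F still reaches {M,P,X,Z} ∋ M.
size 2: {A,P}, {A,X}, {A,Z} …(+3); under {A,P} F still reaches {M,X,Z} ∋ M.
F↔M cannot be blocked by any observed set — no back-door set.
No mediator lies on a directed F→…→M path.
Neither criterion identifies P(M|do(F)) in this graph.

P(M|do(F)): not identifiable (no BD/FD set).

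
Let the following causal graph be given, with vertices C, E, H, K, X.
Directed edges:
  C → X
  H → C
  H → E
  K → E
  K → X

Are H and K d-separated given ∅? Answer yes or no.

Yes — H ⊥ K | ∅.

Bayes-Ball from H | ∅ reaches {C,E,X}.
K ∉ reach(H|∅) ⇒ H ⊥ K | ∅.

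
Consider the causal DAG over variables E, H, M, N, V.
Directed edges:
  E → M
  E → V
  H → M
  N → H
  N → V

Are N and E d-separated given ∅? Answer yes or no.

Bayes-Ball from N | ∅ reaches {H,M,V}.
E ∉ reach(N|∅) ⇒ N ⊥ E | ∅.

Yes — N ⊥ E | ∅.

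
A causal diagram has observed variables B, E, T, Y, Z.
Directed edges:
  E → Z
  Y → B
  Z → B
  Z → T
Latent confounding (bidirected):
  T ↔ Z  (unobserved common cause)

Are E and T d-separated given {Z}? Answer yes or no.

No — E and T are d-connected given {Z}.

Bayes-Ball from E | {Z} reaches {T}.
T ∈ reach(E|{Z}) ⇒ E ⊥̸ T | {Z}.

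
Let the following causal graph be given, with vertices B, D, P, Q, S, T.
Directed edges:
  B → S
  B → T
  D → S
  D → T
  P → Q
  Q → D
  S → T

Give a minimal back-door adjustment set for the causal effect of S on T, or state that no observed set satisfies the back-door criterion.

desc(S)\{S}={T}; candidates ⊆ {B,D,P,Q}.
size 0: {}; under {} S still reaches {B,D,P,Q,T} ∋ T.
size 1: {B}, {D}, {P} …(+1); under {B} S still reaches {D,P,Q,T} ∋ T.
{B,D}: S⊥T given {B,D} in G with S→· removed — back-door holds.

S→T: minimal back-door set {B, D}.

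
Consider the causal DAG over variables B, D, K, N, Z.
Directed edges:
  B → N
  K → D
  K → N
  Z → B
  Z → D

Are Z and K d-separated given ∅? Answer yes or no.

Yes — Z ⊥ K | ∅.

Bayes-Ball from Z | ∅ reaches {B,D,N}.
K ∉ reach(Z|∅) ⇒ Z ⊥ K | ∅.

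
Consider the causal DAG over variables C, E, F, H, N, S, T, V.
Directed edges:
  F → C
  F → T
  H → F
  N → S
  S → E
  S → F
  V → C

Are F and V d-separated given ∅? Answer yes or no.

Yes — F ⊥ V | ∅.

Bayes-Ball from F | ∅ reaches {C,E,H,N,S,T}.
V ∉ reach(F|∅) ⇒ F ⊥ V | ∅.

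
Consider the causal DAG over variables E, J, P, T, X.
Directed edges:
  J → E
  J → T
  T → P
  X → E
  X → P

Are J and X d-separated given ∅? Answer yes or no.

Yes — J ⊥ X | ∅.

Bayes-Ball from J | ∅ reaches {E,P,T}.
X ∉ reach(J|∅) ⇒ J ⊥ X | ∅.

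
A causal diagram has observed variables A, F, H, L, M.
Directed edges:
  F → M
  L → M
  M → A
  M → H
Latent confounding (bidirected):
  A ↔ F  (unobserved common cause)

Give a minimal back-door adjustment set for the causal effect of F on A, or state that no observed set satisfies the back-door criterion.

F→A: no observed back-door set.

desc(F)\{F}={A,H,M}; candidates ⊆ {L}.
F↔A: latent back-door arc(s) into F.
size 0: {}; under {} F still reaches {A} ∋ A.
size 1: {L}; under {L} F still reaches {A} ∋ A.
F↔A cannot be blocked by any observed set — no back-door set.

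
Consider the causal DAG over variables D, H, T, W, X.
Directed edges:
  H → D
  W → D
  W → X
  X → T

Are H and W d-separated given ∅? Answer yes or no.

Yes — H ⊥ W | ∅.

Bayes-Ball from H | ∅ reaches {D}.
W ∉ reach(H|∅) ⇒ H ⊥ W | ∅.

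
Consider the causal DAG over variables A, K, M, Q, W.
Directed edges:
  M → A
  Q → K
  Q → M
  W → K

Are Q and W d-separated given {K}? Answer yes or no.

Bayes-Ball from Q | {K} reaches {A,M,W}.
W ∈ reach(Q|{K}) ⇒ Q ⊥̸ W | {K}.

No — Q and W are d-connected given {K}.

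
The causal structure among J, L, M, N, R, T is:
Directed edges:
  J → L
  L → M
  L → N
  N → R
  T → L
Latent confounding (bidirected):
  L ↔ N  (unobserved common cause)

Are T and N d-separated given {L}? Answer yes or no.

Bayes-Ball from T | {L} reaches {J,N,R}.
N ∈ reach(T|{L}) ⇒ T ⊥̸ N | {L}.

No — T and N are d-connected given {L}.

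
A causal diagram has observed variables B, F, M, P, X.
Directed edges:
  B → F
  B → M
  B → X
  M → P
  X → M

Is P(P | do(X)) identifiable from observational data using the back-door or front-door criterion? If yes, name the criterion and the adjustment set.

P(P|do(X)): backdoor, adjust for {B}.

desc(X)\{X}={M,P}; candidates ⊆ {B,F}.
size 0: {}; under {} X still reaches {B,F,M,P} ∋ P.
{B}: X⊥P given {B} in G with X→· removed — back-door holds.
P(P|do(X)) = Σ_{B} P(P|X,B)·P(B).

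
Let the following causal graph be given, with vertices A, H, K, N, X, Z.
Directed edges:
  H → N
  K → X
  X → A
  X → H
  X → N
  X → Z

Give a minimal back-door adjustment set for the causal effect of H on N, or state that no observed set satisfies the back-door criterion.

desc(H)\{H}={N}; candidates ⊆ {A,K,X,Z}.
size 0: {}; under {} H still reaches {A,K,N,X,Z} ∋ N.
{X}: H⊥N given {X} in G with H→· removed — back-door holds.

H→N: minimal back-door set {X}.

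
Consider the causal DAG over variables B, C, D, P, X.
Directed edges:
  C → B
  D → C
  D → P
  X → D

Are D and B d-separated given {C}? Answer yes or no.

Bayes-Ball from D | {C} reaches {P,X}.
B ∉ reach(D|{C}) ⇒ D ⊥ B | {C}.

Yes — D ⊥ B | {C}.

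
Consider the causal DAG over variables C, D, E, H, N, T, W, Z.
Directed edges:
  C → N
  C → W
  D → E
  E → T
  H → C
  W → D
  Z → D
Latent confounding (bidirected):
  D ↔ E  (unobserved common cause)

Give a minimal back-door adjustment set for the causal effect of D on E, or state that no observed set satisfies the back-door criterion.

desc(D)\{D}={E,T}; candidates ⊆ {C,H,N,W,Z}.
D↔E: latent back-door arc(s) into D.
size 0: {}; under {} D still reaches {C,E,H,N,T,W,Z} ∋ E.
size 1: {C}, {H}, {N} …(+2); under {C} D still reaches {E,T,W,Z} ∋ E.
size 2: {C,H}, {C,N}, {C,W} …(+7); under {C,H} D still reaches {E,T,W,Z} ∋ E.
D↔E cannot be blocked by any observed set — no back-door set.

D→E: no observed back-door set.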